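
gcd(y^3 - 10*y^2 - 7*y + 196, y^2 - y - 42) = y - 7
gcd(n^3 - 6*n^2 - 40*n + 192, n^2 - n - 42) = n + 6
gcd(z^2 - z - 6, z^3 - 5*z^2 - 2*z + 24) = z^2 - z - 6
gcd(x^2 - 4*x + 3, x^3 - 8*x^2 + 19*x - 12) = x^2 - 4*x + 3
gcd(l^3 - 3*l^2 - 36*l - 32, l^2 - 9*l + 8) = l - 8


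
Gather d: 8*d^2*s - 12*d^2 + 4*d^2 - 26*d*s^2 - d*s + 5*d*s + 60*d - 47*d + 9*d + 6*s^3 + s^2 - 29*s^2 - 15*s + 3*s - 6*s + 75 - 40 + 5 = d^2*(8*s - 8) + d*(-26*s^2 + 4*s + 22) + 6*s^3 - 28*s^2 - 18*s + 40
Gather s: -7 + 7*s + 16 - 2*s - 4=5*s + 5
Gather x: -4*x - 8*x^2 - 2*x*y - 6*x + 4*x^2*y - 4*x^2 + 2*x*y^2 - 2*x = x^2*(4*y - 12) + x*(2*y^2 - 2*y - 12)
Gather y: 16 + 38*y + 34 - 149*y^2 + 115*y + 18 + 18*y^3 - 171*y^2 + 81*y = 18*y^3 - 320*y^2 + 234*y + 68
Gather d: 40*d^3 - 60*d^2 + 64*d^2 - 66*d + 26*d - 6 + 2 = 40*d^3 + 4*d^2 - 40*d - 4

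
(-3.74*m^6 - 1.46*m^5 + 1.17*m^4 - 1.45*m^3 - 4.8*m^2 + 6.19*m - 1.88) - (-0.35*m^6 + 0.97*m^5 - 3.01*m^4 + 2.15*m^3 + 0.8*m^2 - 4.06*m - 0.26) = -3.39*m^6 - 2.43*m^5 + 4.18*m^4 - 3.6*m^3 - 5.6*m^2 + 10.25*m - 1.62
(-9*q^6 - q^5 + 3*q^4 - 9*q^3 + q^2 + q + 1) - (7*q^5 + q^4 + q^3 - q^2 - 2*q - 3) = -9*q^6 - 8*q^5 + 2*q^4 - 10*q^3 + 2*q^2 + 3*q + 4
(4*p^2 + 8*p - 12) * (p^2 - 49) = 4*p^4 + 8*p^3 - 208*p^2 - 392*p + 588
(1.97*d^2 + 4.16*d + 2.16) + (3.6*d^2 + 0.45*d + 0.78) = 5.57*d^2 + 4.61*d + 2.94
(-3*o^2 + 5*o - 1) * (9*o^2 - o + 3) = -27*o^4 + 48*o^3 - 23*o^2 + 16*o - 3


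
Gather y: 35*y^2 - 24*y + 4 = 35*y^2 - 24*y + 4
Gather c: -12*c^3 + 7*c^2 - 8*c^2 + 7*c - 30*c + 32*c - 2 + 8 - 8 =-12*c^3 - c^2 + 9*c - 2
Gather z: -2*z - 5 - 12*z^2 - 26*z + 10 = -12*z^2 - 28*z + 5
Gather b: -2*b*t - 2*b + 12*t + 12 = b*(-2*t - 2) + 12*t + 12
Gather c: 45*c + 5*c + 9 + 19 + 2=50*c + 30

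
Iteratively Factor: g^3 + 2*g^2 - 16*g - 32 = (g + 4)*(g^2 - 2*g - 8) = (g - 4)*(g + 4)*(g + 2)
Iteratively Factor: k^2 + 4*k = (k + 4)*(k)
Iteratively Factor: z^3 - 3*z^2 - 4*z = (z - 4)*(z^2 + z) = z*(z - 4)*(z + 1)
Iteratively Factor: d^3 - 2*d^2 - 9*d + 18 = (d - 3)*(d^2 + d - 6) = (d - 3)*(d + 3)*(d - 2)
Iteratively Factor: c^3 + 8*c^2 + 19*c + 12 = (c + 4)*(c^2 + 4*c + 3) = (c + 1)*(c + 4)*(c + 3)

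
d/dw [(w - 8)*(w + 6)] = 2*w - 2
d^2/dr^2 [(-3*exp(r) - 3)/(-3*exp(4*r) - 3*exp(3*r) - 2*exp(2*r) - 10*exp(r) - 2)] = (243*exp(8*r) + 729*exp(7*r) + 765*exp(6*r) - 297*exp(5*r) - 636*exp(4*r) - 354*exp(3*r) - 54*exp(2*r) + 192*exp(r) - 48)*exp(r)/(27*exp(12*r) + 81*exp(11*r) + 135*exp(10*r) + 405*exp(9*r) + 684*exp(8*r) + 774*exp(7*r) + 1394*exp(6*r) + 1452*exp(5*r) + 1020*exp(4*r) + 1276*exp(3*r) + 624*exp(2*r) + 120*exp(r) + 8)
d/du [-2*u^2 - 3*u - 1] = -4*u - 3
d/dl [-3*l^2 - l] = -6*l - 1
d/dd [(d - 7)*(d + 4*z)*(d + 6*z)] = 3*d^2 + 20*d*z - 14*d + 24*z^2 - 70*z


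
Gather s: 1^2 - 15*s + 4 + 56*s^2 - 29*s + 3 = 56*s^2 - 44*s + 8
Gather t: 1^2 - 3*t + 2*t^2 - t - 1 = 2*t^2 - 4*t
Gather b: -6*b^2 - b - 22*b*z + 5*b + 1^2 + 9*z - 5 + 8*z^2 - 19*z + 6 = -6*b^2 + b*(4 - 22*z) + 8*z^2 - 10*z + 2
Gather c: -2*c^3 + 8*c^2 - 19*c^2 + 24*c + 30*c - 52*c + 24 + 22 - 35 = -2*c^3 - 11*c^2 + 2*c + 11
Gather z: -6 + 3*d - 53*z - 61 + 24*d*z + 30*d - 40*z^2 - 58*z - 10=33*d - 40*z^2 + z*(24*d - 111) - 77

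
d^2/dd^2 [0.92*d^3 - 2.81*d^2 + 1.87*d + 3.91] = 5.52*d - 5.62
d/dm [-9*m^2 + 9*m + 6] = 9 - 18*m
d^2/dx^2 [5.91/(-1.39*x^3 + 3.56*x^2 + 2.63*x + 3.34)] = ((49.2894*x - 42.0792)*(-1.39*x^3 + 3.56*x^2 + 2.63*x + 3.34) + 5.91*(-8.34*x^2 + 14.24*x + 5.26)*(-4.17*x^2 + 7.12*x + 2.63))/(-1.39*x^3 + 3.56*x^2 + 2.63*x + 3.34)^3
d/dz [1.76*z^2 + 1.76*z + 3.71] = 3.52*z + 1.76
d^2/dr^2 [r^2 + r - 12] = 2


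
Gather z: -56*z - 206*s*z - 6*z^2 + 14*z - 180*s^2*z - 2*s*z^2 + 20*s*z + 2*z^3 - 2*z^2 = 2*z^3 + z^2*(-2*s - 8) + z*(-180*s^2 - 186*s - 42)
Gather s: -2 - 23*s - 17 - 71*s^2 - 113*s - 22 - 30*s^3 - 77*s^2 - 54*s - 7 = -30*s^3 - 148*s^2 - 190*s - 48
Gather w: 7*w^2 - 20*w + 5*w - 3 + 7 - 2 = 7*w^2 - 15*w + 2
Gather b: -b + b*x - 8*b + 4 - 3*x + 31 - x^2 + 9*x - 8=b*(x - 9) - x^2 + 6*x + 27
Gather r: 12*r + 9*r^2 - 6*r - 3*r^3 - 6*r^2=-3*r^3 + 3*r^2 + 6*r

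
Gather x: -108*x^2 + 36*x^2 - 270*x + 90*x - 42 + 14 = -72*x^2 - 180*x - 28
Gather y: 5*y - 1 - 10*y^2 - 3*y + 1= -10*y^2 + 2*y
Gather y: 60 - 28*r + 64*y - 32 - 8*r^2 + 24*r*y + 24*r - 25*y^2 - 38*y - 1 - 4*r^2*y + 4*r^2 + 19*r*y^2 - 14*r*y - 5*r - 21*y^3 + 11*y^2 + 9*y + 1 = -4*r^2 - 9*r - 21*y^3 + y^2*(19*r - 14) + y*(-4*r^2 + 10*r + 35) + 28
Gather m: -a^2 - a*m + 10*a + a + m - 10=-a^2 + 11*a + m*(1 - a) - 10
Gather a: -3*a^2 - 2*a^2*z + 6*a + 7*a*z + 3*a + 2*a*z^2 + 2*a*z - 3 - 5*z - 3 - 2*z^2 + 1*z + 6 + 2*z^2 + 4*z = a^2*(-2*z - 3) + a*(2*z^2 + 9*z + 9)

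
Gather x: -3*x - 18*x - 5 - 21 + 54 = 28 - 21*x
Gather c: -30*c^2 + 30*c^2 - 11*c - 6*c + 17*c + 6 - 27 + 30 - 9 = 0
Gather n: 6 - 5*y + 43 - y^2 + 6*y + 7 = -y^2 + y + 56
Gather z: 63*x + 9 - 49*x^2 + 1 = -49*x^2 + 63*x + 10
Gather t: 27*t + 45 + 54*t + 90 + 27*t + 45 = 108*t + 180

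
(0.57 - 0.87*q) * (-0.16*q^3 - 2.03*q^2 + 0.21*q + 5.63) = 0.1392*q^4 + 1.6749*q^3 - 1.3398*q^2 - 4.7784*q + 3.2091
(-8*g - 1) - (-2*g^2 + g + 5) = 2*g^2 - 9*g - 6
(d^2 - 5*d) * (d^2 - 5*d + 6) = d^4 - 10*d^3 + 31*d^2 - 30*d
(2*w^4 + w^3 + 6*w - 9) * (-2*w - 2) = -4*w^5 - 6*w^4 - 2*w^3 - 12*w^2 + 6*w + 18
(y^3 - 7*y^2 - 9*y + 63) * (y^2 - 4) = y^5 - 7*y^4 - 13*y^3 + 91*y^2 + 36*y - 252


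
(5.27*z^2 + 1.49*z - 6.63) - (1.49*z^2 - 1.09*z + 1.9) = 3.78*z^2 + 2.58*z - 8.53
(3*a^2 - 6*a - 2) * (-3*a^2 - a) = -9*a^4 + 15*a^3 + 12*a^2 + 2*a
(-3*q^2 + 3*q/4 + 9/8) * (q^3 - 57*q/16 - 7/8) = -3*q^5 + 3*q^4/4 + 189*q^3/16 - 3*q^2/64 - 597*q/128 - 63/64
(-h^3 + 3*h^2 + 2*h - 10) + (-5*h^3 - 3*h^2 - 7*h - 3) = -6*h^3 - 5*h - 13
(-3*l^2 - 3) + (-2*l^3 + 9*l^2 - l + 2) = -2*l^3 + 6*l^2 - l - 1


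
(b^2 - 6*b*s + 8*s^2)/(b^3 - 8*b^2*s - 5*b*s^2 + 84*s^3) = (-b + 2*s)/(-b^2 + 4*b*s + 21*s^2)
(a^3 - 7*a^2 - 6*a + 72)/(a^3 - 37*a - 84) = (a^2 - 10*a + 24)/(a^2 - 3*a - 28)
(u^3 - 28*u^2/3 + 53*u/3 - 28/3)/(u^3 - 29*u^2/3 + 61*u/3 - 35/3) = (3*u - 4)/(3*u - 5)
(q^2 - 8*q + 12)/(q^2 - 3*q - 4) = (-q^2 + 8*q - 12)/(-q^2 + 3*q + 4)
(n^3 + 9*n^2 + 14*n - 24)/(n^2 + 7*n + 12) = (n^2 + 5*n - 6)/(n + 3)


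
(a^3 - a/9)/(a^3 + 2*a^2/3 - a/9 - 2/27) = 3*a/(3*a + 2)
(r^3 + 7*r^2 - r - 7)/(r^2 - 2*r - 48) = (-r^3 - 7*r^2 + r + 7)/(-r^2 + 2*r + 48)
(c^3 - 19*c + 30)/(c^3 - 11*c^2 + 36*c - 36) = (c + 5)/(c - 6)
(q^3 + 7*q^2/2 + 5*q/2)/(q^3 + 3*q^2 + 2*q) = (q + 5/2)/(q + 2)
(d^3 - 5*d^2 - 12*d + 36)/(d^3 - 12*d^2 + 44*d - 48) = (d + 3)/(d - 4)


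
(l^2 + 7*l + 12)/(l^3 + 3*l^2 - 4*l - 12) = (l + 4)/(l^2 - 4)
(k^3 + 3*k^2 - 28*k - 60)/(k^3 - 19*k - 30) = (k + 6)/(k + 3)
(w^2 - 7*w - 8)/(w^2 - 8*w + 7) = (w^2 - 7*w - 8)/(w^2 - 8*w + 7)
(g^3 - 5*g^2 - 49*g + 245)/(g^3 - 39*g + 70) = (g - 7)/(g - 2)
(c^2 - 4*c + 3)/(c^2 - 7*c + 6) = (c - 3)/(c - 6)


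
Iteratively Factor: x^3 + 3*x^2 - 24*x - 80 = (x + 4)*(x^2 - x - 20) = (x + 4)^2*(x - 5)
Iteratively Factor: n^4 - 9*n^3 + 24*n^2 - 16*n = (n)*(n^3 - 9*n^2 + 24*n - 16) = n*(n - 1)*(n^2 - 8*n + 16) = n*(n - 4)*(n - 1)*(n - 4)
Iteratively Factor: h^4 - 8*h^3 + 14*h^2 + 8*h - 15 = (h + 1)*(h^3 - 9*h^2 + 23*h - 15) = (h - 5)*(h + 1)*(h^2 - 4*h + 3) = (h - 5)*(h - 1)*(h + 1)*(h - 3)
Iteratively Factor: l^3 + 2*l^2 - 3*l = (l + 3)*(l^2 - l) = (l - 1)*(l + 3)*(l)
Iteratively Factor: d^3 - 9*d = (d)*(d^2 - 9) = d*(d - 3)*(d + 3)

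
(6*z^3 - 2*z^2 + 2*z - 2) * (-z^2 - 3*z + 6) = -6*z^5 - 16*z^4 + 40*z^3 - 16*z^2 + 18*z - 12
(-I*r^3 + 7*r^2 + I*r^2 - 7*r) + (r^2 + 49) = -I*r^3 + 8*r^2 + I*r^2 - 7*r + 49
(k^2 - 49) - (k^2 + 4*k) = -4*k - 49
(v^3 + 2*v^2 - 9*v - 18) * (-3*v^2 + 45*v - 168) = -3*v^5 + 39*v^4 - 51*v^3 - 687*v^2 + 702*v + 3024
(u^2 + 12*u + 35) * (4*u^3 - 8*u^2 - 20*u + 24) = 4*u^5 + 40*u^4 + 24*u^3 - 496*u^2 - 412*u + 840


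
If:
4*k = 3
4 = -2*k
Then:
No Solution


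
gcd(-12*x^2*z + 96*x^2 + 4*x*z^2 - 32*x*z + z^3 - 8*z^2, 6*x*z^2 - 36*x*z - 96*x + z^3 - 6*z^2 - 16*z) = 6*x*z - 48*x + z^2 - 8*z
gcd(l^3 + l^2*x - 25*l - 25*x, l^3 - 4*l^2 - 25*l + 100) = l^2 - 25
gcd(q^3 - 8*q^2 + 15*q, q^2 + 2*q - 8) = 1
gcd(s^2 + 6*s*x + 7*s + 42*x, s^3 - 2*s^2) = 1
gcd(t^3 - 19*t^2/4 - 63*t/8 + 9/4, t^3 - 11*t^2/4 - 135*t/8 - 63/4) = t^2 - 9*t/2 - 9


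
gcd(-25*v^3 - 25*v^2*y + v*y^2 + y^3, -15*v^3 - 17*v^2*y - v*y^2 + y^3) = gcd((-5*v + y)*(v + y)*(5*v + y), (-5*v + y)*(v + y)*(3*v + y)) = -5*v^2 - 4*v*y + y^2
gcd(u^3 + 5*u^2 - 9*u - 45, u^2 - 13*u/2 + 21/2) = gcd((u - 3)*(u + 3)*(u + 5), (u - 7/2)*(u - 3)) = u - 3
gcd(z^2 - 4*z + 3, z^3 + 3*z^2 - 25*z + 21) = z^2 - 4*z + 3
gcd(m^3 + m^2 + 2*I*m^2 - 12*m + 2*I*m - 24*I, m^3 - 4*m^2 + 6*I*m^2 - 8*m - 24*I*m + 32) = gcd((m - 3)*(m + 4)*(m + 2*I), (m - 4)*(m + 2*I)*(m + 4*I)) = m + 2*I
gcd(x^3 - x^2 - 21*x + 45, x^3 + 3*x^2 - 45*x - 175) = x + 5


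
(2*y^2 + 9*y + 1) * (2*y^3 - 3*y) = 4*y^5 + 18*y^4 - 4*y^3 - 27*y^2 - 3*y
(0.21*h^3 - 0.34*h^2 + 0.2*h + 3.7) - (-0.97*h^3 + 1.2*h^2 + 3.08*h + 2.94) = 1.18*h^3 - 1.54*h^2 - 2.88*h + 0.76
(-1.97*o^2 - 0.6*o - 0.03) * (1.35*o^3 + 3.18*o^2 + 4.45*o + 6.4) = -2.6595*o^5 - 7.0746*o^4 - 10.715*o^3 - 15.3734*o^2 - 3.9735*o - 0.192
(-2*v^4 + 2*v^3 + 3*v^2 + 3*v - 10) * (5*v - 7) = -10*v^5 + 24*v^4 + v^3 - 6*v^2 - 71*v + 70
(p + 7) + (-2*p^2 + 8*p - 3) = -2*p^2 + 9*p + 4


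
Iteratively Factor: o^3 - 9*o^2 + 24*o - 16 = (o - 4)*(o^2 - 5*o + 4) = (o - 4)^2*(o - 1)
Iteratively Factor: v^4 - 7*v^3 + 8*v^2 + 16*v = (v + 1)*(v^3 - 8*v^2 + 16*v) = (v - 4)*(v + 1)*(v^2 - 4*v) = v*(v - 4)*(v + 1)*(v - 4)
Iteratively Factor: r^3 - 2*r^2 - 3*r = (r + 1)*(r^2 - 3*r) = r*(r + 1)*(r - 3)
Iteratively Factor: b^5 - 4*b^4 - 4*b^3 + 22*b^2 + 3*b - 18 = (b - 3)*(b^4 - b^3 - 7*b^2 + b + 6) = (b - 3)^2*(b^3 + 2*b^2 - b - 2) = (b - 3)^2*(b - 1)*(b^2 + 3*b + 2) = (b - 3)^2*(b - 1)*(b + 1)*(b + 2)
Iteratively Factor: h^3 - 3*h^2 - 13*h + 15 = (h - 1)*(h^2 - 2*h - 15) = (h - 1)*(h + 3)*(h - 5)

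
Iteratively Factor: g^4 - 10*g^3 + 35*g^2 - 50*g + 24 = (g - 3)*(g^3 - 7*g^2 + 14*g - 8) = (g - 3)*(g - 2)*(g^2 - 5*g + 4) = (g - 3)*(g - 2)*(g - 1)*(g - 4)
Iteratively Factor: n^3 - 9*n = (n + 3)*(n^2 - 3*n) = n*(n + 3)*(n - 3)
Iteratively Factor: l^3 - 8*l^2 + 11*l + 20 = (l + 1)*(l^2 - 9*l + 20) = (l - 5)*(l + 1)*(l - 4)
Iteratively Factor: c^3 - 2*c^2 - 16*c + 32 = (c - 4)*(c^2 + 2*c - 8) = (c - 4)*(c - 2)*(c + 4)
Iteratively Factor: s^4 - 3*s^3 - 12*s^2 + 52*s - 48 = (s - 2)*(s^3 - s^2 - 14*s + 24) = (s - 2)^2*(s^2 + s - 12) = (s - 2)^2*(s + 4)*(s - 3)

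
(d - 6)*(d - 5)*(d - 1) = d^3 - 12*d^2 + 41*d - 30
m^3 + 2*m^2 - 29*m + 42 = (m - 3)*(m - 2)*(m + 7)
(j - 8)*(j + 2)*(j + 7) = j^3 + j^2 - 58*j - 112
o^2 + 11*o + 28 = (o + 4)*(o + 7)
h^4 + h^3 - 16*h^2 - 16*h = h*(h - 4)*(h + 1)*(h + 4)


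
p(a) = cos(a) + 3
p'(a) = -sin(a)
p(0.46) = 3.90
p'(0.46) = -0.44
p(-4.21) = 2.52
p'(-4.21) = -0.88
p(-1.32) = 3.25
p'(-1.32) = 0.97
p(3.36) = 2.02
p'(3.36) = 0.22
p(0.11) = 3.99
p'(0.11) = -0.11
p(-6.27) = 4.00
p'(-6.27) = -0.01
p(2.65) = 2.12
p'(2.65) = -0.47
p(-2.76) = 2.07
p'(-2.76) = 0.37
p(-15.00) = 2.24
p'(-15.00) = 0.65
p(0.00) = 4.00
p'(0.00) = 0.00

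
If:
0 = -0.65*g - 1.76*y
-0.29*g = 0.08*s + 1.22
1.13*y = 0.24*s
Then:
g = -8.09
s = 14.06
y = 2.99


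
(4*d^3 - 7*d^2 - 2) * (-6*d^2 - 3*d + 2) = -24*d^5 + 30*d^4 + 29*d^3 - 2*d^2 + 6*d - 4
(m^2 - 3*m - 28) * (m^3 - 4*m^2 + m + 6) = m^5 - 7*m^4 - 15*m^3 + 115*m^2 - 46*m - 168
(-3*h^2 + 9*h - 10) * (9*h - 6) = -27*h^3 + 99*h^2 - 144*h + 60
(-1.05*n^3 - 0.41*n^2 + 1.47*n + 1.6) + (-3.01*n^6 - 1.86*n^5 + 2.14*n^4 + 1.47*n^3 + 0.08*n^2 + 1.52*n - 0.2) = -3.01*n^6 - 1.86*n^5 + 2.14*n^4 + 0.42*n^3 - 0.33*n^2 + 2.99*n + 1.4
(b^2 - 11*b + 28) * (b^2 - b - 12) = b^4 - 12*b^3 + 27*b^2 + 104*b - 336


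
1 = 1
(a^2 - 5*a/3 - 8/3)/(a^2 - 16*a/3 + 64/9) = 3*(a + 1)/(3*a - 8)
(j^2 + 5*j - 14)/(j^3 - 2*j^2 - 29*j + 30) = (j^2 + 5*j - 14)/(j^3 - 2*j^2 - 29*j + 30)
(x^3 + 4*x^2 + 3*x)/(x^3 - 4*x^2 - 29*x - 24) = x/(x - 8)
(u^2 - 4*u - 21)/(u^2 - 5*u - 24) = (u - 7)/(u - 8)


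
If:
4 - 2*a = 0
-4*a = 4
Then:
No Solution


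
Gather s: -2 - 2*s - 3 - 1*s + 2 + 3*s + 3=0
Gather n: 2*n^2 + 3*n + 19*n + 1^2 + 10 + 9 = 2*n^2 + 22*n + 20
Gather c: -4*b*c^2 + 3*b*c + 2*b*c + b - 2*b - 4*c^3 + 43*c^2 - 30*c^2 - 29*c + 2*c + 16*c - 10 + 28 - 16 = -b - 4*c^3 + c^2*(13 - 4*b) + c*(5*b - 11) + 2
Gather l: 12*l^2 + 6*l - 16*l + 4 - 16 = 12*l^2 - 10*l - 12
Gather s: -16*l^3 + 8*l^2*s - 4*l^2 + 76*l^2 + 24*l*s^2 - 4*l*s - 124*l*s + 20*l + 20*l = -16*l^3 + 72*l^2 + 24*l*s^2 + 40*l + s*(8*l^2 - 128*l)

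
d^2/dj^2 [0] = 0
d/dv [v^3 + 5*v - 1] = 3*v^2 + 5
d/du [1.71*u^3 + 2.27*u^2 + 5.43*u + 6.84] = 5.13*u^2 + 4.54*u + 5.43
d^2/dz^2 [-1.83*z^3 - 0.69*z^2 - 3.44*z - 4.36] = -10.98*z - 1.38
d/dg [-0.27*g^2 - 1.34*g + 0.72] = -0.54*g - 1.34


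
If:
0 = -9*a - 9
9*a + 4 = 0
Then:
No Solution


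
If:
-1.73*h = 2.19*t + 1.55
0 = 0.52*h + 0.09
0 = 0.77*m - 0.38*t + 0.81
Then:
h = -0.17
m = -1.33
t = -0.57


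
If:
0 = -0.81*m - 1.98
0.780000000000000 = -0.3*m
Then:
No Solution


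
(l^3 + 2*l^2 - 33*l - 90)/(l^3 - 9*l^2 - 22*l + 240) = (l + 3)/(l - 8)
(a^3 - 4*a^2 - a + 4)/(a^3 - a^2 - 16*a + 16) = (a + 1)/(a + 4)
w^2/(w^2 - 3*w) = w/(w - 3)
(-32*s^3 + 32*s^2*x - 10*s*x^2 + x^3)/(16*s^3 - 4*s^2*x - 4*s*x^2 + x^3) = (-4*s + x)/(2*s + x)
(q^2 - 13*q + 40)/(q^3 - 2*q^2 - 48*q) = (q - 5)/(q*(q + 6))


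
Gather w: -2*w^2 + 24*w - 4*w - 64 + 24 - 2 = -2*w^2 + 20*w - 42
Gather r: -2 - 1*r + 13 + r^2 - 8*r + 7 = r^2 - 9*r + 18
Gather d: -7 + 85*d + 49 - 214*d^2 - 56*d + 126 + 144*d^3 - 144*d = 144*d^3 - 214*d^2 - 115*d + 168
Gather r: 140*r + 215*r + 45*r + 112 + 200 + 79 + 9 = 400*r + 400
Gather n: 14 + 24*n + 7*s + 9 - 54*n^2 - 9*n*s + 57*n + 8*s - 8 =-54*n^2 + n*(81 - 9*s) + 15*s + 15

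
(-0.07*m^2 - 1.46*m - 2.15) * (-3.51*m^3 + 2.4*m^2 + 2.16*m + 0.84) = 0.2457*m^5 + 4.9566*m^4 + 3.8913*m^3 - 8.3724*m^2 - 5.8704*m - 1.806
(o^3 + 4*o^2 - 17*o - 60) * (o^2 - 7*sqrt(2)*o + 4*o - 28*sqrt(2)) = o^5 - 7*sqrt(2)*o^4 + 8*o^4 - 56*sqrt(2)*o^3 - o^3 - 128*o^2 + 7*sqrt(2)*o^2 - 240*o + 896*sqrt(2)*o + 1680*sqrt(2)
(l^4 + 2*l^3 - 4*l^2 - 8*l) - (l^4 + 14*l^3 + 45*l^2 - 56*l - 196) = -12*l^3 - 49*l^2 + 48*l + 196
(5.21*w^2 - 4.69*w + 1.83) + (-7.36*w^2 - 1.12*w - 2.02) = -2.15*w^2 - 5.81*w - 0.19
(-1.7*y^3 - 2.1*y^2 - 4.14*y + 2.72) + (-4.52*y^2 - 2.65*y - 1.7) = -1.7*y^3 - 6.62*y^2 - 6.79*y + 1.02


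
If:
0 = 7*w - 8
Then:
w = 8/7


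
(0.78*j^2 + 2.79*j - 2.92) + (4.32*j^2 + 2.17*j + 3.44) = 5.1*j^2 + 4.96*j + 0.52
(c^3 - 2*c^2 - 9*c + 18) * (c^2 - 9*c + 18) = c^5 - 11*c^4 + 27*c^3 + 63*c^2 - 324*c + 324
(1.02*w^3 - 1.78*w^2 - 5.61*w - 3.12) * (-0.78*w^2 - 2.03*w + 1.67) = -0.7956*w^5 - 0.6822*w^4 + 9.6926*w^3 + 10.8493*w^2 - 3.0351*w - 5.2104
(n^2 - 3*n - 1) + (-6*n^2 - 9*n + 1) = -5*n^2 - 12*n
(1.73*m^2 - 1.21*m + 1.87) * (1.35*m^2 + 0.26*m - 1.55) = 2.3355*m^4 - 1.1837*m^3 - 0.4716*m^2 + 2.3617*m - 2.8985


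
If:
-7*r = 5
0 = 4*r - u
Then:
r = -5/7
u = -20/7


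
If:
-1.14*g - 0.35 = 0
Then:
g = -0.31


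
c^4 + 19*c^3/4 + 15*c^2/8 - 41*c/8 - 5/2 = (c - 1)*(c + 1/2)*(c + 5/4)*(c + 4)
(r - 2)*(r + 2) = r^2 - 4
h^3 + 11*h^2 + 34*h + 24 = (h + 1)*(h + 4)*(h + 6)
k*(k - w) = k^2 - k*w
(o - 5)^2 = o^2 - 10*o + 25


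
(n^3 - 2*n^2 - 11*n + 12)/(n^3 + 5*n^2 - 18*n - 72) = (n - 1)/(n + 6)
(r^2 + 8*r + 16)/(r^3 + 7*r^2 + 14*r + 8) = (r + 4)/(r^2 + 3*r + 2)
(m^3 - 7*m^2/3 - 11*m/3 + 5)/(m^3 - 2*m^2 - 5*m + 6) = (m + 5/3)/(m + 2)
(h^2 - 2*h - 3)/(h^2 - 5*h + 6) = (h + 1)/(h - 2)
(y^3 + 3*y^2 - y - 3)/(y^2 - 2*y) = (y^3 + 3*y^2 - y - 3)/(y*(y - 2))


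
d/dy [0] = 0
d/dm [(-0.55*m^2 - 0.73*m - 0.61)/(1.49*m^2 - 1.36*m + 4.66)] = (1.8357*m^2 - 3.3082*m - 4.2314)/(2.2201*m^4 - 4.0528*m^3 + 15.7364*m^2 - 12.6752*m + 21.7156)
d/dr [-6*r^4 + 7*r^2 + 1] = -24*r^3 + 14*r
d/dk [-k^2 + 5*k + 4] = 5 - 2*k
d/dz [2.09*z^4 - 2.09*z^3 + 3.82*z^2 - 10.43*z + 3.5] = 8.36*z^3 - 6.27*z^2 + 7.64*z - 10.43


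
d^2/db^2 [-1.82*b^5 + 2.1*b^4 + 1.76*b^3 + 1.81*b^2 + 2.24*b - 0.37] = -36.4*b^3 + 25.2*b^2 + 10.56*b + 3.62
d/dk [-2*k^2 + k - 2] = 1 - 4*k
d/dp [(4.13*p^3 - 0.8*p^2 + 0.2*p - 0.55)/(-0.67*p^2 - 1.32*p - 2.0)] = (-2.7671*p^4 - 10.9032*p^3 - 23.59*p^2 + 2.463*p - 1.126)/(0.4489*p^4 + 1.7688*p^3 + 4.4224*p^2 + 5.28*p + 4.0)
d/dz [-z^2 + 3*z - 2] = 3 - 2*z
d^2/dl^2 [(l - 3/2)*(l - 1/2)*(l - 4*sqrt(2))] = 6*l - 8*sqrt(2) - 4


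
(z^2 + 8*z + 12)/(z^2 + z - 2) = (z + 6)/(z - 1)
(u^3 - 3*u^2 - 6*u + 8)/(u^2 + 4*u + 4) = (u^2 - 5*u + 4)/(u + 2)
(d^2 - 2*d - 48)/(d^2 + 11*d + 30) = (d - 8)/(d + 5)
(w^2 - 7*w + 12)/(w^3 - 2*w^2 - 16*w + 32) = (w - 3)/(w^2 + 2*w - 8)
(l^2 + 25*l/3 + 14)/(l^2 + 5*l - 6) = (l + 7/3)/(l - 1)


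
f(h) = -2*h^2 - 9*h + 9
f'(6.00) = -33.00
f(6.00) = -117.00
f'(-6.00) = 15.00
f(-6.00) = -9.00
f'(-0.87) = -5.52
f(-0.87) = 15.32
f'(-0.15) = -8.40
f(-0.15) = 10.30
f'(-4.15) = 7.60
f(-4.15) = 11.90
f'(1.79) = -16.16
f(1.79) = -13.52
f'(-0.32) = -7.72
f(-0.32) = 11.68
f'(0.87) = -12.48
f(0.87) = -0.34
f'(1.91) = -16.64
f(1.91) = -15.49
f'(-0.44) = -7.24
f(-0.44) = 12.57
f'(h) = -4*h - 9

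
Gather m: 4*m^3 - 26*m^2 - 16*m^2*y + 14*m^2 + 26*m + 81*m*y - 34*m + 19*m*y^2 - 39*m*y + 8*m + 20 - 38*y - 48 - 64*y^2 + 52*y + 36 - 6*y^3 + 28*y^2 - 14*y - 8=4*m^3 + m^2*(-16*y - 12) + m*(19*y^2 + 42*y) - 6*y^3 - 36*y^2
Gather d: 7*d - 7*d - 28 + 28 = 0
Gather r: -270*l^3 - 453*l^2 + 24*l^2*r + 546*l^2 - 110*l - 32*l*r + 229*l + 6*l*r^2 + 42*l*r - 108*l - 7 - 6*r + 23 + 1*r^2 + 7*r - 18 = -270*l^3 + 93*l^2 + 11*l + r^2*(6*l + 1) + r*(24*l^2 + 10*l + 1) - 2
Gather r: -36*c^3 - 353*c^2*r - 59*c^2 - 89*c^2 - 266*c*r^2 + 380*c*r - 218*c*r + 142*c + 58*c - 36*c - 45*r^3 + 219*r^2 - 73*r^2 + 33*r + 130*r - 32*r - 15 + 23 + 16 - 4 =-36*c^3 - 148*c^2 + 164*c - 45*r^3 + r^2*(146 - 266*c) + r*(-353*c^2 + 162*c + 131) + 20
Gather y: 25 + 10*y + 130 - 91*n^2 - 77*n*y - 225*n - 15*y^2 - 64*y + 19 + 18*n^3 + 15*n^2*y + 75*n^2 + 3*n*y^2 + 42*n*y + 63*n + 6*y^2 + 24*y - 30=18*n^3 - 16*n^2 - 162*n + y^2*(3*n - 9) + y*(15*n^2 - 35*n - 30) + 144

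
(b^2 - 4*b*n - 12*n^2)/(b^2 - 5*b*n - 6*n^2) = (b + 2*n)/(b + n)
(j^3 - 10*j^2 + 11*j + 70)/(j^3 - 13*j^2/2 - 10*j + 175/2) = 2*(j^2 - 5*j - 14)/(2*j^2 - 3*j - 35)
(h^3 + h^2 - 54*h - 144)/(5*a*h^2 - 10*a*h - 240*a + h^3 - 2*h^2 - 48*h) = (h + 3)/(5*a + h)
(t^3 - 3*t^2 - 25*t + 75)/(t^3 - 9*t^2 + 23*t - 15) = (t + 5)/(t - 1)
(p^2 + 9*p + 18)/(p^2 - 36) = (p + 3)/(p - 6)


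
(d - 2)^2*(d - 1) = d^3 - 5*d^2 + 8*d - 4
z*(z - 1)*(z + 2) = z^3 + z^2 - 2*z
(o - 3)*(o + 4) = o^2 + o - 12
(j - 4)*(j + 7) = j^2 + 3*j - 28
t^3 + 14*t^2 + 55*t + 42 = (t + 1)*(t + 6)*(t + 7)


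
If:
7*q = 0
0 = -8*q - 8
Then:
No Solution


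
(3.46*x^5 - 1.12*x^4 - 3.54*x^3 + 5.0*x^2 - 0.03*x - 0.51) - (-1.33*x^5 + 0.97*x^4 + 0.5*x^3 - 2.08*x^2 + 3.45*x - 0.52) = 4.79*x^5 - 2.09*x^4 - 4.04*x^3 + 7.08*x^2 - 3.48*x + 0.01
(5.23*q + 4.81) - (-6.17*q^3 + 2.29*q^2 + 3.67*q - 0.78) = 6.17*q^3 - 2.29*q^2 + 1.56*q + 5.59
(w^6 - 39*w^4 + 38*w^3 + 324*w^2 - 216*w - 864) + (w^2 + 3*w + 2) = w^6 - 39*w^4 + 38*w^3 + 325*w^2 - 213*w - 862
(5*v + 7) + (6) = 5*v + 13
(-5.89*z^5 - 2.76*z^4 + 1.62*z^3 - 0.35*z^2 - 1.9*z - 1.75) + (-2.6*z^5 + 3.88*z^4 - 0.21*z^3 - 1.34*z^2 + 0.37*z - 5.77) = -8.49*z^5 + 1.12*z^4 + 1.41*z^3 - 1.69*z^2 - 1.53*z - 7.52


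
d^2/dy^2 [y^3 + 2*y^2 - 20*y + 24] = 6*y + 4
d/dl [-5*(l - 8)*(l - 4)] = 60 - 10*l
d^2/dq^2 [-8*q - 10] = 0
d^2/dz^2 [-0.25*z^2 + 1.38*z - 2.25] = -0.500000000000000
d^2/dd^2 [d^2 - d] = 2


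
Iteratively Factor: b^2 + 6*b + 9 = (b + 3)*(b + 3)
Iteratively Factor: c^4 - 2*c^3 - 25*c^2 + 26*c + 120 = (c - 5)*(c^3 + 3*c^2 - 10*c - 24) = (c - 5)*(c - 3)*(c^2 + 6*c + 8) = (c - 5)*(c - 3)*(c + 2)*(c + 4)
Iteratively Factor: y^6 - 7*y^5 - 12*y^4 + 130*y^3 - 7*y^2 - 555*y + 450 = (y + 3)*(y^5 - 10*y^4 + 18*y^3 + 76*y^2 - 235*y + 150) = (y - 5)*(y + 3)*(y^4 - 5*y^3 - 7*y^2 + 41*y - 30) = (y - 5)*(y + 3)^2*(y^3 - 8*y^2 + 17*y - 10) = (y - 5)*(y - 2)*(y + 3)^2*(y^2 - 6*y + 5) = (y - 5)*(y - 2)*(y - 1)*(y + 3)^2*(y - 5)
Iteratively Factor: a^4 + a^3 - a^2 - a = (a + 1)*(a^3 - a) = a*(a + 1)*(a^2 - 1) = a*(a - 1)*(a + 1)*(a + 1)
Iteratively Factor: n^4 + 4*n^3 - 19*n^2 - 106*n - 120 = (n + 3)*(n^3 + n^2 - 22*n - 40) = (n + 2)*(n + 3)*(n^2 - n - 20) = (n - 5)*(n + 2)*(n + 3)*(n + 4)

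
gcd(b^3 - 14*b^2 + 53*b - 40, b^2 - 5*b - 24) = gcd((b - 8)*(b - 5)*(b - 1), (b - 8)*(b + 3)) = b - 8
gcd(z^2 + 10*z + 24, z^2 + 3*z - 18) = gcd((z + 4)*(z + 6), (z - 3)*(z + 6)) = z + 6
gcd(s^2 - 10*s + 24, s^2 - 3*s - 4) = s - 4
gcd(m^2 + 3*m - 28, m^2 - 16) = m - 4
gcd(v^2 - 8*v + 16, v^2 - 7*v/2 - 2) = v - 4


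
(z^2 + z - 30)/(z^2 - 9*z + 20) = (z + 6)/(z - 4)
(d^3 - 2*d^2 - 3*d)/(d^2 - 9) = d*(d + 1)/(d + 3)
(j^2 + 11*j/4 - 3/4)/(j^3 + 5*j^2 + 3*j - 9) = (j - 1/4)/(j^2 + 2*j - 3)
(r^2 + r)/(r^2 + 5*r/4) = 4*(r + 1)/(4*r + 5)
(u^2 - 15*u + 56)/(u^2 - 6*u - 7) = (u - 8)/(u + 1)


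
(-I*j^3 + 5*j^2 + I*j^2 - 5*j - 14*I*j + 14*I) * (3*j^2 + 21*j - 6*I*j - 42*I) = -3*I*j^5 + 9*j^4 - 18*I*j^4 + 54*j^3 - 51*I*j^3 - 147*j^2 - 432*I*j^2 - 504*j + 504*I*j + 588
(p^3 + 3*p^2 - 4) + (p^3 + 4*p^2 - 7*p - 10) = 2*p^3 + 7*p^2 - 7*p - 14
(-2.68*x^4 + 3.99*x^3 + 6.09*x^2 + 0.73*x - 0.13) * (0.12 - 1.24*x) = 3.3232*x^5 - 5.2692*x^4 - 7.0728*x^3 - 0.1744*x^2 + 0.2488*x - 0.0156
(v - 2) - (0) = v - 2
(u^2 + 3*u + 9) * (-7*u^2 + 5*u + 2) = -7*u^4 - 16*u^3 - 46*u^2 + 51*u + 18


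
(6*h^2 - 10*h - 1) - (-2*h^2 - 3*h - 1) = 8*h^2 - 7*h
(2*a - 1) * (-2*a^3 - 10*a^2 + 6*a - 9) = -4*a^4 - 18*a^3 + 22*a^2 - 24*a + 9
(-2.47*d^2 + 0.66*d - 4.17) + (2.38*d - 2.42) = -2.47*d^2 + 3.04*d - 6.59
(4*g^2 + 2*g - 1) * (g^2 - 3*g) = 4*g^4 - 10*g^3 - 7*g^2 + 3*g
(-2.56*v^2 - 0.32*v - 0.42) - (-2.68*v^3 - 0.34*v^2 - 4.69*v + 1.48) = 2.68*v^3 - 2.22*v^2 + 4.37*v - 1.9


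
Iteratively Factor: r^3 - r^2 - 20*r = (r + 4)*(r^2 - 5*r) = r*(r + 4)*(r - 5)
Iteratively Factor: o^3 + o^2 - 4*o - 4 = (o + 2)*(o^2 - o - 2) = (o + 1)*(o + 2)*(o - 2)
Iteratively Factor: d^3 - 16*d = (d)*(d^2 - 16) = d*(d - 4)*(d + 4)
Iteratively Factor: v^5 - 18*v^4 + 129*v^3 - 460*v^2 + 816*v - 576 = (v - 4)*(v^4 - 14*v^3 + 73*v^2 - 168*v + 144) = (v - 4)*(v - 3)*(v^3 - 11*v^2 + 40*v - 48) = (v - 4)^2*(v - 3)*(v^2 - 7*v + 12) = (v - 4)^3*(v - 3)*(v - 3)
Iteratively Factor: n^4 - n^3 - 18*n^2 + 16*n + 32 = (n + 1)*(n^3 - 2*n^2 - 16*n + 32) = (n - 2)*(n + 1)*(n^2 - 16) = (n - 2)*(n + 1)*(n + 4)*(n - 4)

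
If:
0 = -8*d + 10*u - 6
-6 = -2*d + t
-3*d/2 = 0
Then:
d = 0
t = -6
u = 3/5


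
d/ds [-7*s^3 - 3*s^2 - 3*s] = -21*s^2 - 6*s - 3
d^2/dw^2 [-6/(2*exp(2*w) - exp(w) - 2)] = 6*(2*(4*exp(w) - 1)^2*exp(w) + (8*exp(w) - 1)*(-2*exp(2*w) + exp(w) + 2))*exp(w)/(-2*exp(2*w) + exp(w) + 2)^3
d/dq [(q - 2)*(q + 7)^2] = 3*(q + 1)*(q + 7)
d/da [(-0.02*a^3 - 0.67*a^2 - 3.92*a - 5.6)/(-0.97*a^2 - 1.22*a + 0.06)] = (0.0194*a^4 + 0.0488*a^3 - 2.9886*a^2 - 10.9444*a - 7.0672)/(0.9409*a^4 + 2.3668*a^3 + 1.372*a^2 - 0.1464*a + 0.0036)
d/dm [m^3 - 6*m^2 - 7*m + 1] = 3*m^2 - 12*m - 7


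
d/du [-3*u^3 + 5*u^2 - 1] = u*(10 - 9*u)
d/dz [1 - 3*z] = -3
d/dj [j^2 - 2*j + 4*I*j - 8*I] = 2*j - 2 + 4*I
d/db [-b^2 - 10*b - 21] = -2*b - 10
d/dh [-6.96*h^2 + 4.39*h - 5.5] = 4.39 - 13.92*h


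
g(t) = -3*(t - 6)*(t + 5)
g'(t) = 3 - 6*t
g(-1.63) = 77.14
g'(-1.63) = 12.78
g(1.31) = 88.78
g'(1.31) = -4.86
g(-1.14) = 82.68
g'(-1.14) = 9.84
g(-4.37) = 19.60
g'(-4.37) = 29.22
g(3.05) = 71.24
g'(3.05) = -15.30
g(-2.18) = 69.20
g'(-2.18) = 16.08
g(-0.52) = 87.63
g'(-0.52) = 6.12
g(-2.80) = 58.08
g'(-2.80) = 19.80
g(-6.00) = -36.00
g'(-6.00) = 39.00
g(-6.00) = -36.00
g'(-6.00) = 39.00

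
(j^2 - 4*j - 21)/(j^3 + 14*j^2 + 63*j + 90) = (j - 7)/(j^2 + 11*j + 30)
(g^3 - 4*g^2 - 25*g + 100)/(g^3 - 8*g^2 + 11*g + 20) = (g + 5)/(g + 1)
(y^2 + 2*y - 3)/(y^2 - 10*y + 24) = (y^2 + 2*y - 3)/(y^2 - 10*y + 24)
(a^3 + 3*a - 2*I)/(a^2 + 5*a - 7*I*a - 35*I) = (a^3 + 3*a - 2*I)/(a^2 + a*(5 - 7*I) - 35*I)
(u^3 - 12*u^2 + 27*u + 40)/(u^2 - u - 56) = (u^2 - 4*u - 5)/(u + 7)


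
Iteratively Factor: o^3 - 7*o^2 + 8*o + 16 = (o - 4)*(o^2 - 3*o - 4) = (o - 4)*(o + 1)*(o - 4)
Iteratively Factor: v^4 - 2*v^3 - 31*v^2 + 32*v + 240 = (v - 5)*(v^3 + 3*v^2 - 16*v - 48) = (v - 5)*(v + 4)*(v^2 - v - 12) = (v - 5)*(v + 3)*(v + 4)*(v - 4)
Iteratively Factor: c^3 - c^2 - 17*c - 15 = (c - 5)*(c^2 + 4*c + 3) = (c - 5)*(c + 3)*(c + 1)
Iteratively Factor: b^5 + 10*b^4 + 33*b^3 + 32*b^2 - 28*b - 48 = (b + 2)*(b^4 + 8*b^3 + 17*b^2 - 2*b - 24) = (b + 2)*(b + 3)*(b^3 + 5*b^2 + 2*b - 8) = (b - 1)*(b + 2)*(b + 3)*(b^2 + 6*b + 8) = (b - 1)*(b + 2)*(b + 3)*(b + 4)*(b + 2)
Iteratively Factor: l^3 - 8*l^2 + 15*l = (l)*(l^2 - 8*l + 15) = l*(l - 5)*(l - 3)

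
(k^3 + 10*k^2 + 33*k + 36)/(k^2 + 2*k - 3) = (k^2 + 7*k + 12)/(k - 1)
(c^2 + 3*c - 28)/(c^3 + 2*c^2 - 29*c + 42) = (c - 4)/(c^2 - 5*c + 6)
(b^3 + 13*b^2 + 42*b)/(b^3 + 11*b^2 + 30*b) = (b + 7)/(b + 5)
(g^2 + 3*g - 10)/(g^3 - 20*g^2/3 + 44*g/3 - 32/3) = 3*(g + 5)/(3*g^2 - 14*g + 16)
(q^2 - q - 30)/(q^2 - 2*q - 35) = (q - 6)/(q - 7)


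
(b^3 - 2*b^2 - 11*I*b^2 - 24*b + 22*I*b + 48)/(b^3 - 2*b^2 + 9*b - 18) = (b - 8*I)/(b + 3*I)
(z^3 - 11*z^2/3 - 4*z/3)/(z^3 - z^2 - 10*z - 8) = z*(3*z + 1)/(3*(z^2 + 3*z + 2))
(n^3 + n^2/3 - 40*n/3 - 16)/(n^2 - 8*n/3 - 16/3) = n + 3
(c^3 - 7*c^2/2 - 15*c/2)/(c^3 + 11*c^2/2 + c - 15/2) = c*(c - 5)/(c^2 + 4*c - 5)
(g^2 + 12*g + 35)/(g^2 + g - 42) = (g + 5)/(g - 6)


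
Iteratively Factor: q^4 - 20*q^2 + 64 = (q + 2)*(q^3 - 2*q^2 - 16*q + 32) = (q - 2)*(q + 2)*(q^2 - 16) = (q - 4)*(q - 2)*(q + 2)*(q + 4)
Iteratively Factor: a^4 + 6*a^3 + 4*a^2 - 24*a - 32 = (a + 2)*(a^3 + 4*a^2 - 4*a - 16) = (a + 2)*(a + 4)*(a^2 - 4) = (a + 2)^2*(a + 4)*(a - 2)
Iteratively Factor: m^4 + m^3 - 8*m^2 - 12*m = (m + 2)*(m^3 - m^2 - 6*m) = m*(m + 2)*(m^2 - m - 6) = m*(m + 2)^2*(m - 3)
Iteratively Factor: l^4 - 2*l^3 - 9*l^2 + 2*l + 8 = (l + 2)*(l^3 - 4*l^2 - l + 4) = (l - 4)*(l + 2)*(l^2 - 1) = (l - 4)*(l + 1)*(l + 2)*(l - 1)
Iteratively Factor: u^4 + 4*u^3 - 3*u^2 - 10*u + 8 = (u + 4)*(u^3 - 3*u + 2) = (u - 1)*(u + 4)*(u^2 + u - 2) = (u - 1)*(u + 2)*(u + 4)*(u - 1)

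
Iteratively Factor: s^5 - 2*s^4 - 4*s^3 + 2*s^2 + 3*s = (s - 3)*(s^4 + s^3 - s^2 - s) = (s - 3)*(s - 1)*(s^3 + 2*s^2 + s) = (s - 3)*(s - 1)*(s + 1)*(s^2 + s) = s*(s - 3)*(s - 1)*(s + 1)*(s + 1)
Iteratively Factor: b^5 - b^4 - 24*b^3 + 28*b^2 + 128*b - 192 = (b + 4)*(b^4 - 5*b^3 - 4*b^2 + 44*b - 48) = (b - 4)*(b + 4)*(b^3 - b^2 - 8*b + 12) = (b - 4)*(b + 3)*(b + 4)*(b^2 - 4*b + 4) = (b - 4)*(b - 2)*(b + 3)*(b + 4)*(b - 2)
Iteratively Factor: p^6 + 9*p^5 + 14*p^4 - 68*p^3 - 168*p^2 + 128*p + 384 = (p + 2)*(p^5 + 7*p^4 - 68*p^2 - 32*p + 192) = (p - 2)*(p + 2)*(p^4 + 9*p^3 + 18*p^2 - 32*p - 96) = (p - 2)*(p + 2)*(p + 4)*(p^3 + 5*p^2 - 2*p - 24) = (p - 2)^2*(p + 2)*(p + 4)*(p^2 + 7*p + 12) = (p - 2)^2*(p + 2)*(p + 3)*(p + 4)*(p + 4)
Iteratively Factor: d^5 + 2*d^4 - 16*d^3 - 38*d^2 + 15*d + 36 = (d + 1)*(d^4 + d^3 - 17*d^2 - 21*d + 36) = (d - 1)*(d + 1)*(d^3 + 2*d^2 - 15*d - 36) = (d - 1)*(d + 1)*(d + 3)*(d^2 - d - 12) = (d - 4)*(d - 1)*(d + 1)*(d + 3)*(d + 3)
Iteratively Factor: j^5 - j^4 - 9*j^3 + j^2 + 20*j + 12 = (j - 3)*(j^4 + 2*j^3 - 3*j^2 - 8*j - 4) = (j - 3)*(j + 1)*(j^3 + j^2 - 4*j - 4) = (j - 3)*(j + 1)*(j + 2)*(j^2 - j - 2) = (j - 3)*(j + 1)^2*(j + 2)*(j - 2)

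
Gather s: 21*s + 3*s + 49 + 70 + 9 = 24*s + 128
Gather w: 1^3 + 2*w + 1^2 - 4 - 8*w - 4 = -6*w - 6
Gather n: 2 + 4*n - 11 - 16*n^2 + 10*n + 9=-16*n^2 + 14*n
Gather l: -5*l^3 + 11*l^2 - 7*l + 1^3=-5*l^3 + 11*l^2 - 7*l + 1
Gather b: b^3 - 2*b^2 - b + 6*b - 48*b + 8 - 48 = b^3 - 2*b^2 - 43*b - 40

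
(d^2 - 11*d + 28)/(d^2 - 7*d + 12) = (d - 7)/(d - 3)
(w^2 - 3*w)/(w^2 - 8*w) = (w - 3)/(w - 8)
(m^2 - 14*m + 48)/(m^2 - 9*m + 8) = (m - 6)/(m - 1)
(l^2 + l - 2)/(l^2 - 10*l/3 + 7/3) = 3*(l + 2)/(3*l - 7)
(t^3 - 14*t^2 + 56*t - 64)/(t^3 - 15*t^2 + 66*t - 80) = (t - 4)/(t - 5)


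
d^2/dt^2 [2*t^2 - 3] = 4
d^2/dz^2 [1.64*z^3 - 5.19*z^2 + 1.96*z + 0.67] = 9.84*z - 10.38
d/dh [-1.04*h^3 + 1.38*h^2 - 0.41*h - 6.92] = -3.12*h^2 + 2.76*h - 0.41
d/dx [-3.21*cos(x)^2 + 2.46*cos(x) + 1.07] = (6.42*cos(x) - 2.46)*sin(x)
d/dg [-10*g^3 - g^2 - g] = -30*g^2 - 2*g - 1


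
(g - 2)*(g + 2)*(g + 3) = g^3 + 3*g^2 - 4*g - 12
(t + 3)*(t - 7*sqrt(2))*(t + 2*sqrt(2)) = t^3 - 5*sqrt(2)*t^2 + 3*t^2 - 28*t - 15*sqrt(2)*t - 84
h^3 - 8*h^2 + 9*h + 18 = (h - 6)*(h - 3)*(h + 1)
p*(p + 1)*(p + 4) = p^3 + 5*p^2 + 4*p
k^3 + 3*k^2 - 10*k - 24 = (k - 3)*(k + 2)*(k + 4)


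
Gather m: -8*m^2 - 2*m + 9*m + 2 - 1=-8*m^2 + 7*m + 1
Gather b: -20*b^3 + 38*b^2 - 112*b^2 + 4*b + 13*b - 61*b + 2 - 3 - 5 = -20*b^3 - 74*b^2 - 44*b - 6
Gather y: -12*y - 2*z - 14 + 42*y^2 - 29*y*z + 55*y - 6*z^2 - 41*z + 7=42*y^2 + y*(43 - 29*z) - 6*z^2 - 43*z - 7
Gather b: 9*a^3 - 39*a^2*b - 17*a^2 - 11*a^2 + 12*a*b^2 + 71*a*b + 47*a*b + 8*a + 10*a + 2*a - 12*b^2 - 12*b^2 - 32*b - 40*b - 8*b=9*a^3 - 28*a^2 + 20*a + b^2*(12*a - 24) + b*(-39*a^2 + 118*a - 80)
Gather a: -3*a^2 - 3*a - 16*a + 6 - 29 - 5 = -3*a^2 - 19*a - 28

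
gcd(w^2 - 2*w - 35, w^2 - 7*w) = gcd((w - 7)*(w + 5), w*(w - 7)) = w - 7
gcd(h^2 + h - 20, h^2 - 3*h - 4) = h - 4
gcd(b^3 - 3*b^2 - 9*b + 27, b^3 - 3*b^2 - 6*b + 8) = 1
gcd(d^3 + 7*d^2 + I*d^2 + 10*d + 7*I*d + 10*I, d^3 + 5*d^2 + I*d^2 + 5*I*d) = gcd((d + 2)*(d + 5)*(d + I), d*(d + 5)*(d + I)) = d^2 + d*(5 + I) + 5*I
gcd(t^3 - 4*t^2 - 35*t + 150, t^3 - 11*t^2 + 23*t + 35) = t - 5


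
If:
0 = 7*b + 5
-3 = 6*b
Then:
No Solution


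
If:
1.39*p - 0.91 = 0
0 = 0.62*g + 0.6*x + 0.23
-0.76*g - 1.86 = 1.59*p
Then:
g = -3.82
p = 0.65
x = 3.56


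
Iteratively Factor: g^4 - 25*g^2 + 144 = (g - 3)*(g^3 + 3*g^2 - 16*g - 48) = (g - 3)*(g + 3)*(g^2 - 16) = (g - 3)*(g + 3)*(g + 4)*(g - 4)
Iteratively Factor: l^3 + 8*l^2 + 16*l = (l + 4)*(l^2 + 4*l) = (l + 4)^2*(l)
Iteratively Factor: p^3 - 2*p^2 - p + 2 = (p - 1)*(p^2 - p - 2) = (p - 2)*(p - 1)*(p + 1)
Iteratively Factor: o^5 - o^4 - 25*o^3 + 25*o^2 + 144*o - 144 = (o + 4)*(o^4 - 5*o^3 - 5*o^2 + 45*o - 36) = (o - 3)*(o + 4)*(o^3 - 2*o^2 - 11*o + 12) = (o - 4)*(o - 3)*(o + 4)*(o^2 + 2*o - 3) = (o - 4)*(o - 3)*(o + 3)*(o + 4)*(o - 1)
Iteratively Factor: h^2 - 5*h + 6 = (h - 2)*(h - 3)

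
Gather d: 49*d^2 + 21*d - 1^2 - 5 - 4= 49*d^2 + 21*d - 10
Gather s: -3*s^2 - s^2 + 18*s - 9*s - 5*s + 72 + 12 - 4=-4*s^2 + 4*s + 80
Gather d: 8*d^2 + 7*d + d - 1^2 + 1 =8*d^2 + 8*d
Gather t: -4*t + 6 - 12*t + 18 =24 - 16*t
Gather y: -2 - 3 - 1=-6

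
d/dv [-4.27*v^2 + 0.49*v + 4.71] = 0.49 - 8.54*v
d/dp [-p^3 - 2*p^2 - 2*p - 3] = -3*p^2 - 4*p - 2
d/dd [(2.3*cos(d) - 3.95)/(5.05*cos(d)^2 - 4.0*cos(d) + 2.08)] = (11.615*cos(d)^2 - 39.895*cos(d) + 11.016)*sin(d)/(25.5025*cos(d)^4 - 40.4*cos(d)^3 + 37.008*cos(d)^2 - 16.64*cos(d) + 4.3264)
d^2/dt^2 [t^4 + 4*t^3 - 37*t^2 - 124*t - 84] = 12*t^2 + 24*t - 74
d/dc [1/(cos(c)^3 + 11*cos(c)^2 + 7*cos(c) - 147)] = (3*cos(c) + 1)*sin(c)/((cos(c) - 3)^2*(cos(c) + 7)^3)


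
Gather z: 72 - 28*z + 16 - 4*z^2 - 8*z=-4*z^2 - 36*z + 88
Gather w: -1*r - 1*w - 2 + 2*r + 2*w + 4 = r + w + 2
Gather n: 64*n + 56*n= 120*n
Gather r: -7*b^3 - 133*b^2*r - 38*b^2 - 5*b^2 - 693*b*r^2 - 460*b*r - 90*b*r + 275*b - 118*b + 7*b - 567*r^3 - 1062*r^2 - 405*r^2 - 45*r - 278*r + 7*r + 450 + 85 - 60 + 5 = -7*b^3 - 43*b^2 + 164*b - 567*r^3 + r^2*(-693*b - 1467) + r*(-133*b^2 - 550*b - 316) + 480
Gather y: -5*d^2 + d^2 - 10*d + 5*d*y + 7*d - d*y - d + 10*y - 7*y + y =-4*d^2 - 4*d + y*(4*d + 4)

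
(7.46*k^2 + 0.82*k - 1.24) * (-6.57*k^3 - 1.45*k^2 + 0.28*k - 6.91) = -49.0122*k^5 - 16.2044*k^4 + 9.0466*k^3 - 49.521*k^2 - 6.0134*k + 8.5684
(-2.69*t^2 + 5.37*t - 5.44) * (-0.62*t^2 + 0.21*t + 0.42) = 1.6678*t^4 - 3.8943*t^3 + 3.3707*t^2 + 1.113*t - 2.2848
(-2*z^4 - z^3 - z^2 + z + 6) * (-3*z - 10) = 6*z^5 + 23*z^4 + 13*z^3 + 7*z^2 - 28*z - 60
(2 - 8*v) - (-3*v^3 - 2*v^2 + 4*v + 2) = 3*v^3 + 2*v^2 - 12*v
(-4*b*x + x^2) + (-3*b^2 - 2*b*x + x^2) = -3*b^2 - 6*b*x + 2*x^2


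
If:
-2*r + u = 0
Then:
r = u/2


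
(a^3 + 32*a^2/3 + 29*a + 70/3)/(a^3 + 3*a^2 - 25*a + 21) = (3*a^2 + 11*a + 10)/(3*(a^2 - 4*a + 3))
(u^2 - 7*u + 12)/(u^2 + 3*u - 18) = (u - 4)/(u + 6)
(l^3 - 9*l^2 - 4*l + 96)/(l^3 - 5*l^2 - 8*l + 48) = (l - 8)/(l - 4)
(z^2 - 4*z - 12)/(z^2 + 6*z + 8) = (z - 6)/(z + 4)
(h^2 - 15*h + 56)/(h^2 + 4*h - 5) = (h^2 - 15*h + 56)/(h^2 + 4*h - 5)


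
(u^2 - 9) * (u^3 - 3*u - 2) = u^5 - 12*u^3 - 2*u^2 + 27*u + 18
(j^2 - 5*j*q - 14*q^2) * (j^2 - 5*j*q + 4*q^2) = j^4 - 10*j^3*q + 15*j^2*q^2 + 50*j*q^3 - 56*q^4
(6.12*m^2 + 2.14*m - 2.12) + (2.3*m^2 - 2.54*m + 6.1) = 8.42*m^2 - 0.4*m + 3.98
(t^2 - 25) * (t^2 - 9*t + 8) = t^4 - 9*t^3 - 17*t^2 + 225*t - 200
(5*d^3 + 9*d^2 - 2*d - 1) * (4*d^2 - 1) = 20*d^5 + 36*d^4 - 13*d^3 - 13*d^2 + 2*d + 1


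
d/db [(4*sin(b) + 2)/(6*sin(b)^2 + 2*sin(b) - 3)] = 4*(-6*sin(b) + 3*cos(2*b) - 7)*cos(b)/(2*sin(b) - 3*cos(2*b))^2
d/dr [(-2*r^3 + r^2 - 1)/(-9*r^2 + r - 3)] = (18*r^4 - 4*r^3 + 19*r^2 - 24*r + 1)/(81*r^4 - 18*r^3 + 55*r^2 - 6*r + 9)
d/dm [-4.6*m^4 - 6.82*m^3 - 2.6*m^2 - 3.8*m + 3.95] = -18.4*m^3 - 20.46*m^2 - 5.2*m - 3.8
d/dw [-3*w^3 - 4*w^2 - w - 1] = -9*w^2 - 8*w - 1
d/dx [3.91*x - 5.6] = 3.91000000000000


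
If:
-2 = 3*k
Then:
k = -2/3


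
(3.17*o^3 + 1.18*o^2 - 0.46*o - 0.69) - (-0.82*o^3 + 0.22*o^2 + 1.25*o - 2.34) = 3.99*o^3 + 0.96*o^2 - 1.71*o + 1.65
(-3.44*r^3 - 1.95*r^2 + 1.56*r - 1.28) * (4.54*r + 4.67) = -15.6176*r^4 - 24.9178*r^3 - 2.0241*r^2 + 1.474*r - 5.9776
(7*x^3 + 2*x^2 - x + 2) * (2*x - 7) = 14*x^4 - 45*x^3 - 16*x^2 + 11*x - 14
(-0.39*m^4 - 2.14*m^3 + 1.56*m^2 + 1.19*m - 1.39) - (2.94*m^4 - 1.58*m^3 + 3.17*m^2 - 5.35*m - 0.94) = -3.33*m^4 - 0.56*m^3 - 1.61*m^2 + 6.54*m - 0.45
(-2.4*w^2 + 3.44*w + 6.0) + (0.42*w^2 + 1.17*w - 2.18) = -1.98*w^2 + 4.61*w + 3.82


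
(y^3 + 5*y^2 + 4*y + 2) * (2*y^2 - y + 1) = 2*y^5 + 9*y^4 + 4*y^3 + 5*y^2 + 2*y + 2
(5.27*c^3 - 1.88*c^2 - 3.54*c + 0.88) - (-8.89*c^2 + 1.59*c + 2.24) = 5.27*c^3 + 7.01*c^2 - 5.13*c - 1.36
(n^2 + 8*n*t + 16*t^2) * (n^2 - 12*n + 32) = n^4 + 8*n^3*t - 12*n^3 + 16*n^2*t^2 - 96*n^2*t + 32*n^2 - 192*n*t^2 + 256*n*t + 512*t^2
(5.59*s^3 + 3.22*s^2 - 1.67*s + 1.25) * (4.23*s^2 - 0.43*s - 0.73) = 23.6457*s^5 + 11.2169*s^4 - 12.5294*s^3 + 3.655*s^2 + 0.6816*s - 0.9125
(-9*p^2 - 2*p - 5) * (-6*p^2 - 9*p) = 54*p^4 + 93*p^3 + 48*p^2 + 45*p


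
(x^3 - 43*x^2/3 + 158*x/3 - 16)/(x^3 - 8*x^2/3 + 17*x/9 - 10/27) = 9*(x^2 - 14*x + 48)/(9*x^2 - 21*x + 10)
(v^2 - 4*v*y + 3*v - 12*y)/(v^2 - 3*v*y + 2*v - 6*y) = (v^2 - 4*v*y + 3*v - 12*y)/(v^2 - 3*v*y + 2*v - 6*y)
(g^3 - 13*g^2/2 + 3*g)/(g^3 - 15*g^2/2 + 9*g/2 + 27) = g*(2*g - 1)/(2*g^2 - 3*g - 9)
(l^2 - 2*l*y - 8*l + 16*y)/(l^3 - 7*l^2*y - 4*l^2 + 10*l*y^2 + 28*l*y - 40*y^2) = (8 - l)/(-l^2 + 5*l*y + 4*l - 20*y)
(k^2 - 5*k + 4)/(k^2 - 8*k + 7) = (k - 4)/(k - 7)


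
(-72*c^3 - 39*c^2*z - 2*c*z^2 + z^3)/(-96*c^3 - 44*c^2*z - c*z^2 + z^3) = (3*c + z)/(4*c + z)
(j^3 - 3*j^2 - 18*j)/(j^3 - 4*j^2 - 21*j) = (j - 6)/(j - 7)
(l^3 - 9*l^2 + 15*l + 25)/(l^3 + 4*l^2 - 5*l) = (l^3 - 9*l^2 + 15*l + 25)/(l*(l^2 + 4*l - 5))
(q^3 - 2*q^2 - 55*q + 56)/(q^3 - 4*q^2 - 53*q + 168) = (q - 1)/(q - 3)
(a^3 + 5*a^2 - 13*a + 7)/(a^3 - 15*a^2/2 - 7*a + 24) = 2*(a^3 + 5*a^2 - 13*a + 7)/(2*a^3 - 15*a^2 - 14*a + 48)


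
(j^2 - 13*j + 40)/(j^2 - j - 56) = (j - 5)/(j + 7)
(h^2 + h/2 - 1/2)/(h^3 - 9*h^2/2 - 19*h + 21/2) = (h + 1)/(h^2 - 4*h - 21)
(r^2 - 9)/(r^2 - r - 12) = (r - 3)/(r - 4)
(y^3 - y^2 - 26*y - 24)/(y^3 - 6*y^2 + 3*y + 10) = (y^2 - 2*y - 24)/(y^2 - 7*y + 10)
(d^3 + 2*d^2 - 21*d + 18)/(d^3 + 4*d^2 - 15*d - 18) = (d - 1)/(d + 1)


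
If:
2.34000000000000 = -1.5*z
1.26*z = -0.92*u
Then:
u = 2.14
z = -1.56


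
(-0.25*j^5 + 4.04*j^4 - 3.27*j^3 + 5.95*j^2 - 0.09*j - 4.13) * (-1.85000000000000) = 0.4625*j^5 - 7.474*j^4 + 6.0495*j^3 - 11.0075*j^2 + 0.1665*j + 7.6405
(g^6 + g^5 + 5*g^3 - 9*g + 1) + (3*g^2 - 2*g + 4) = g^6 + g^5 + 5*g^3 + 3*g^2 - 11*g + 5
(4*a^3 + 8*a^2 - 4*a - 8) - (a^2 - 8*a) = 4*a^3 + 7*a^2 + 4*a - 8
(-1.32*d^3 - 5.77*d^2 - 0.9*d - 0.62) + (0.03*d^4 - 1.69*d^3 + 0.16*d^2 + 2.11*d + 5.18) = 0.03*d^4 - 3.01*d^3 - 5.61*d^2 + 1.21*d + 4.56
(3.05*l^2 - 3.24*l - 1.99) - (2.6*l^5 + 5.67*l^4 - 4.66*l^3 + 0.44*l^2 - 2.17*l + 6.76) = -2.6*l^5 - 5.67*l^4 + 4.66*l^3 + 2.61*l^2 - 1.07*l - 8.75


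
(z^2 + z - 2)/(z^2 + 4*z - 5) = (z + 2)/(z + 5)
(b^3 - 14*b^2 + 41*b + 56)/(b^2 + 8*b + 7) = (b^2 - 15*b + 56)/(b + 7)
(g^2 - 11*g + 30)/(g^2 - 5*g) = (g - 6)/g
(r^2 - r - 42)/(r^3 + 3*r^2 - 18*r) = (r - 7)/(r*(r - 3))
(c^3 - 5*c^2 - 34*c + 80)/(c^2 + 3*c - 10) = c - 8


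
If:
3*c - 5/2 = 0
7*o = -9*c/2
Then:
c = 5/6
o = -15/28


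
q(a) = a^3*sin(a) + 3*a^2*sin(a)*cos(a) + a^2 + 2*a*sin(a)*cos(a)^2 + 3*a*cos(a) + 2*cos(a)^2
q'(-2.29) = -29.28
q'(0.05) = 3.11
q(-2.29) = 28.97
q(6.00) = -37.29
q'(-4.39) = 42.78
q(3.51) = -1.12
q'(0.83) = 4.02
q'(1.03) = 2.89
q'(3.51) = -17.16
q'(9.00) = -425.61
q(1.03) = 5.99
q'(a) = a^3*cos(a) - 3*a^2*sin(a)^2 + 3*a^2*sin(a) + 3*a^2*cos(a)^2 - 4*a*sin(a)^2*cos(a) + 6*a*sin(a)*cos(a) - 3*a*sin(a) + 2*a*cos(a)^3 + 2*a + 2*sin(a)*cos(a)^2 - 4*sin(a)*cos(a) + 3*cos(a)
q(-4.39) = -74.81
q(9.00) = 273.41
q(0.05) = 2.15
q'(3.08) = -3.42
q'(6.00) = 287.99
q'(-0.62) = 2.53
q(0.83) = 5.29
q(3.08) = 2.68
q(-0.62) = 0.27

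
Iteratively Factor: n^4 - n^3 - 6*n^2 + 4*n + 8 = (n - 2)*(n^3 + n^2 - 4*n - 4) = (n - 2)^2*(n^2 + 3*n + 2) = (n - 2)^2*(n + 1)*(n + 2)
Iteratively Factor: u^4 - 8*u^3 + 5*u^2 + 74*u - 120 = (u - 4)*(u^3 - 4*u^2 - 11*u + 30) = (u - 4)*(u - 2)*(u^2 - 2*u - 15) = (u - 4)*(u - 2)*(u + 3)*(u - 5)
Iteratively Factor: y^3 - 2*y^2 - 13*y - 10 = (y - 5)*(y^2 + 3*y + 2) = (y - 5)*(y + 2)*(y + 1)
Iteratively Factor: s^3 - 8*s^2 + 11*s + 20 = (s - 4)*(s^2 - 4*s - 5) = (s - 5)*(s - 4)*(s + 1)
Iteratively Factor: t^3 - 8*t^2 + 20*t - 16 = (t - 4)*(t^2 - 4*t + 4) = (t - 4)*(t - 2)*(t - 2)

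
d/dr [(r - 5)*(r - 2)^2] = 3*(r - 4)*(r - 2)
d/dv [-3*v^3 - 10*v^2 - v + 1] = -9*v^2 - 20*v - 1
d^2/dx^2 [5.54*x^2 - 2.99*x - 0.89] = 11.0800000000000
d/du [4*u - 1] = 4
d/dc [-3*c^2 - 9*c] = -6*c - 9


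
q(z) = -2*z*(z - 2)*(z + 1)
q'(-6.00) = -236.00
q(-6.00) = 480.00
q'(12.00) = -812.00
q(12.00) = -3120.00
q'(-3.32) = -75.41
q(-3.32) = 81.95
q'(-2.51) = -43.84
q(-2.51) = 34.19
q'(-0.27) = 2.48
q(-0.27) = -0.89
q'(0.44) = 4.60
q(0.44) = 1.98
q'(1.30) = -0.94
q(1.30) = 4.19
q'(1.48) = -3.22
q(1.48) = 3.82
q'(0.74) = 3.67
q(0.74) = 3.24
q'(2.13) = -14.70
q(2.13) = -1.73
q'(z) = -2*z*(z - 2) - 2*z*(z + 1) - 2*(z - 2)*(z + 1)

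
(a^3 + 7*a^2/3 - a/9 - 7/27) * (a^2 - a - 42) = a^5 + 4*a^4/3 - 400*a^3/9 - 2650*a^2/27 + 133*a/27 + 98/9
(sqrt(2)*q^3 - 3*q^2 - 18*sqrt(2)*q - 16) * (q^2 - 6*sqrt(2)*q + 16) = sqrt(2)*q^5 - 15*q^4 + 16*sqrt(2)*q^3 + 152*q^2 - 192*sqrt(2)*q - 256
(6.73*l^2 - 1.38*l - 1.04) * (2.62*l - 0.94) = 17.6326*l^3 - 9.9418*l^2 - 1.4276*l + 0.9776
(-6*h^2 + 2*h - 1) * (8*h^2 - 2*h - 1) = -48*h^4 + 28*h^3 - 6*h^2 + 1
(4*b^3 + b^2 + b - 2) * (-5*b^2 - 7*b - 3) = -20*b^5 - 33*b^4 - 24*b^3 + 11*b + 6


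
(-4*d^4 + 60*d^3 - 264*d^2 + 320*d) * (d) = -4*d^5 + 60*d^4 - 264*d^3 + 320*d^2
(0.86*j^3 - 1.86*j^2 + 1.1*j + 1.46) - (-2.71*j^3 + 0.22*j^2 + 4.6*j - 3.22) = 3.57*j^3 - 2.08*j^2 - 3.5*j + 4.68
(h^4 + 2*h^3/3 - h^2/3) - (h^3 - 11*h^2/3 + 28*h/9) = h^4 - h^3/3 + 10*h^2/3 - 28*h/9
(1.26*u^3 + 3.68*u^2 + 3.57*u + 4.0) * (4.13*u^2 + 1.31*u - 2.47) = 5.2038*u^5 + 16.849*u^4 + 16.4527*u^3 + 12.1071*u^2 - 3.5779*u - 9.88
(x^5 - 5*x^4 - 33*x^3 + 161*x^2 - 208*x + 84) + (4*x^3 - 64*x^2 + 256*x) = x^5 - 5*x^4 - 29*x^3 + 97*x^2 + 48*x + 84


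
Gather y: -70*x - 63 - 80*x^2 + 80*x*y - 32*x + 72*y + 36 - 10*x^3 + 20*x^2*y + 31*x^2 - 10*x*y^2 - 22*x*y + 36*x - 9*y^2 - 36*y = -10*x^3 - 49*x^2 - 66*x + y^2*(-10*x - 9) + y*(20*x^2 + 58*x + 36) - 27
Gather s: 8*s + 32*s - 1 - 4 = 40*s - 5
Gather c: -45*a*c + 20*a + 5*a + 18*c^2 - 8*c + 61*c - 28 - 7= 25*a + 18*c^2 + c*(53 - 45*a) - 35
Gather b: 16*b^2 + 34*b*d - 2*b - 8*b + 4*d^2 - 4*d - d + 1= 16*b^2 + b*(34*d - 10) + 4*d^2 - 5*d + 1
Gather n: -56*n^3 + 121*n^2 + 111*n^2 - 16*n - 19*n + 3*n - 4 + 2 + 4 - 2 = -56*n^3 + 232*n^2 - 32*n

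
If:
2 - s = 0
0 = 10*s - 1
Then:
No Solution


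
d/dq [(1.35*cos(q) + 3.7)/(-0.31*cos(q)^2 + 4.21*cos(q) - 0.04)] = (-0.4185*cos(q)^2 - 2.294*cos(q) + 15.631)*sin(q)/(0.0961*cos(q)^4 - 2.6102*cos(q)^3 + 17.7489*cos(q)^2 - 0.3368*cos(q) + 0.0016)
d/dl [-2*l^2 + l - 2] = 1 - 4*l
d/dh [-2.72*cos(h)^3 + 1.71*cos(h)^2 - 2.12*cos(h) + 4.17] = (8.16*cos(h)^2 - 3.42*cos(h) + 2.12)*sin(h)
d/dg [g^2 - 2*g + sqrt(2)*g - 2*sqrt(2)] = 2*g - 2 + sqrt(2)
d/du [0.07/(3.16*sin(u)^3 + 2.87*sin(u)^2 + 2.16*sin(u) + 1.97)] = (-0.4018*sin(u) + 0.3318*cos(2*u) - 0.483)*cos(u)/(3.16*sin(u)^3 + 2.87*sin(u)^2 + 2.16*sin(u) + 1.97)^2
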